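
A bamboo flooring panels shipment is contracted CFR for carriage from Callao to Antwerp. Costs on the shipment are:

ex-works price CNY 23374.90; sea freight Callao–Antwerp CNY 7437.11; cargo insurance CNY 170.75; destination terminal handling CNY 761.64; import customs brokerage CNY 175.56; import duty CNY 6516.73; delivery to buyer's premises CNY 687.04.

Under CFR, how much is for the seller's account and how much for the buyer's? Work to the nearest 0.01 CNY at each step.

CFR: the seller pays costs through ocean freight to the destination port, but not insurance.
Seller's account: goods 23374.90 + freight 7437.11 = 30812.01
Buyer's account: insurance 170.75 + destination terminal 761.64 + brokerage 175.56 + duty 6516.73 + delivery 687.04 = 8311.72

Seller: CNY 30812.01; buyer: CNY 8311.72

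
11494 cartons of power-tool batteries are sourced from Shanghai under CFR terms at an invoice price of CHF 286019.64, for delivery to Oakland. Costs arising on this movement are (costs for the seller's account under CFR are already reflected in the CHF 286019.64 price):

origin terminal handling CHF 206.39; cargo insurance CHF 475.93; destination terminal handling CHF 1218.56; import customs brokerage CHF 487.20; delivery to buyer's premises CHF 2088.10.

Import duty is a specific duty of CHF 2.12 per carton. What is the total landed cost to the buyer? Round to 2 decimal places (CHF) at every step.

Total landed cost: CHF 314656.71

CFR: the seller pays costs through ocean freight to the destination port, but not insurance.
Already in the invoice (seller's account under CFR): origin terminal — exclude.
CIF value = CFR price + insurance = 286019.64 + 475.93 = 286495.57
Import duty = 11494 × 2.12 = 24367.28
Buyer bears: insurance 475.93 + destination terminal 1218.56 + brokerage 487.20 + delivery 2088.10 + duty 24367.28 = 28637.07
Landed cost = invoice 286019.64 + 28637.07 = 314656.71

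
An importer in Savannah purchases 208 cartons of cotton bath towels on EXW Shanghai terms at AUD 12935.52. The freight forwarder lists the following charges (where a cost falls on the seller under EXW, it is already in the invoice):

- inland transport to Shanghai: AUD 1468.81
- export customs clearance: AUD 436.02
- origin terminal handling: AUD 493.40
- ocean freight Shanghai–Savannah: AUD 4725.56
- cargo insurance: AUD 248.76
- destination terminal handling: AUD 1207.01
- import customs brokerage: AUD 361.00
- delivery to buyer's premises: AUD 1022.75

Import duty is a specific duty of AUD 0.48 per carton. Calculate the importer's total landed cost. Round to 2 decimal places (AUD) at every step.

Total landed cost: AUD 22998.67

EXW: the seller makes goods available at their premises; the buyer bears all onward costs.
CIF value = EXW price + inland to port + export clearance + origin terminal + freight + insurance = 12935.52 + 1468.81 + 436.02 + 493.40 + 4725.56 + 248.76 = 20308.07
Import duty = 208 × 0.48 = 99.84
Buyer bears: inland to port 1468.81 + export clearance 436.02 + origin terminal 493.40 + freight 4725.56 + insurance 248.76 + destination terminal 1207.01 + brokerage 361.00 + delivery 1022.75 + duty 99.84 = 10063.15
Landed cost = invoice 12935.52 + 10063.15 = 22998.67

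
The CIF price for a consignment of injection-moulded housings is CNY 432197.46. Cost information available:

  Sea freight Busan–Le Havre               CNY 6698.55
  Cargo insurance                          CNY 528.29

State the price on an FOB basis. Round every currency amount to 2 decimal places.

From CIF to FOB, the seller no longer bears: freight, insurance.
FOB price = 432197.46 − 6698.55 − 528.29 = 424970.62

FOB price: CNY 424970.62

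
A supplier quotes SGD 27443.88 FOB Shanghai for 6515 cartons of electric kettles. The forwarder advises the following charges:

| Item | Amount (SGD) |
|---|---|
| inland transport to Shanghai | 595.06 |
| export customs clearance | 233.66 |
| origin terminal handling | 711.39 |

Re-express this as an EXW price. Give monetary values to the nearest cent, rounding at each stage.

EXW price: SGD 25903.77

From FOB to EXW, the seller no longer bears: inland to port, export clearance, origin terminal.
EXW price = 27443.88 − 595.06 − 233.66 − 711.39 = 25903.77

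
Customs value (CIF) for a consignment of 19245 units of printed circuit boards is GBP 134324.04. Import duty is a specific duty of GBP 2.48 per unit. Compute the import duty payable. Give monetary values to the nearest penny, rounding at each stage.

Import duty: GBP 47727.60

Import duty = 19245 × 2.48 = 47727.60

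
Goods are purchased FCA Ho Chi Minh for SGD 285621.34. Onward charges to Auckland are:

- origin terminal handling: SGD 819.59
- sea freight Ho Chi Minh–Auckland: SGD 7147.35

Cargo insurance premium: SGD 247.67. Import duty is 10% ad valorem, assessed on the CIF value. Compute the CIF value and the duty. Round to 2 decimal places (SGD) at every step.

CIF = FCA price + pre-shipment costs + freight + insurance
CIF = 285621.34 + 819.59 + 7147.35 + 247.67 = 293835.95
Import duty = 293835.95 × 10% = 29383.60

CIF value: SGD 293835.95; import duty: SGD 29383.60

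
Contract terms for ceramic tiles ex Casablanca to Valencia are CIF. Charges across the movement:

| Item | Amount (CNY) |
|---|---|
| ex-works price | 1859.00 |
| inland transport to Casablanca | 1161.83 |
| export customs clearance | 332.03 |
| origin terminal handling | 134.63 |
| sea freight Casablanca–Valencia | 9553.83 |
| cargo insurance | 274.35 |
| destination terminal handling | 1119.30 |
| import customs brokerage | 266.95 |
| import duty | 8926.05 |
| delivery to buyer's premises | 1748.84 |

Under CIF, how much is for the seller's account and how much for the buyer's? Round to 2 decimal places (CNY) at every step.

CIF: the seller pays costs through ocean freight and marine insurance to the destination port.
Seller's account: goods 1859.00 + inland to port 1161.83 + export clearance 332.03 + origin terminal 134.63 + freight 9553.83 + insurance 274.35 = 13315.67
Buyer's account: destination terminal 1119.30 + brokerage 266.95 + duty 8926.05 + delivery 1748.84 = 12061.14

Seller: CNY 13315.67; buyer: CNY 12061.14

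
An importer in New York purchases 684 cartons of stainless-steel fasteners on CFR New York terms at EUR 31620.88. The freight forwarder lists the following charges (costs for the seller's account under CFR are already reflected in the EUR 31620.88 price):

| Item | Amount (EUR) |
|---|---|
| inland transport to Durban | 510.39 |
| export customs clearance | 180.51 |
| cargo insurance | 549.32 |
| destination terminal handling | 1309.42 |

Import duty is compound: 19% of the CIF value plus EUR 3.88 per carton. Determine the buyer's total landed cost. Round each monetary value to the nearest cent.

CFR: the seller pays costs through ocean freight to the destination port, but not insurance.
Already in the invoice (seller's account under CFR): inland to port, export clearance — exclude.
CIF value = CFR price + insurance = 31620.88 + 549.32 = 32170.20
Ad valorem component: 32170.20 × 19% = 6112.34
Specific component: 684 × 3.88 = 2653.92
Import duty = 6112.34 + 2653.92 = 8766.26
Buyer bears: insurance 549.32 + destination terminal 1309.42 + duty 8766.26 = 10625.00
Landed cost = invoice 31620.88 + 10625.00 = 42245.88

Total landed cost: EUR 42245.88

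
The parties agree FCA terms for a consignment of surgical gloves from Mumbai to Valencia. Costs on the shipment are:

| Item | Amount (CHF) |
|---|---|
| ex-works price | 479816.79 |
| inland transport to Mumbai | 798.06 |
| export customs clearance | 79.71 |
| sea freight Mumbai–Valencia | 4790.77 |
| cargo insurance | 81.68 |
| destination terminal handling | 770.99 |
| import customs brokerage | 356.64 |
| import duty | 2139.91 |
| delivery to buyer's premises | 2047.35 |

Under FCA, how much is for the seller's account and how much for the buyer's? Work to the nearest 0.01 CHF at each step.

FCA: the seller delivers export-cleared goods to the carrier; the buyer bears costs from that point.
Seller's account: goods 479816.79 + inland to port 798.06 + export clearance 79.71 = 480694.56
Buyer's account: freight 4790.77 + insurance 81.68 + destination terminal 770.99 + brokerage 356.64 + duty 2139.91 + delivery 2047.35 = 10187.34

Seller: CHF 480694.56; buyer: CHF 10187.34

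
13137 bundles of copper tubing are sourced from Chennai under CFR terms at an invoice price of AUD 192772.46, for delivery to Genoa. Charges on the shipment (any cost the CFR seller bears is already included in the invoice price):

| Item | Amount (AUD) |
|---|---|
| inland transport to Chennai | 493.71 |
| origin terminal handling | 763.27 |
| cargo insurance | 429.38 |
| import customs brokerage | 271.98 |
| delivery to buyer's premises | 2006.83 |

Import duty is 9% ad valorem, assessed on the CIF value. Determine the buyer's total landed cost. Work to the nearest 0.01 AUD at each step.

CFR: the seller pays costs through ocean freight to the destination port, but not insurance.
Already in the invoice (seller's account under CFR): inland to port, origin terminal — exclude.
CIF value = CFR price + insurance = 192772.46 + 429.38 = 193201.84
Import duty = 193201.84 × 9% = 17388.17
Buyer bears: insurance 429.38 + brokerage 271.98 + delivery 2006.83 + duty 17388.17 = 20096.36
Landed cost = invoice 192772.46 + 20096.36 = 212868.82

Total landed cost: AUD 212868.82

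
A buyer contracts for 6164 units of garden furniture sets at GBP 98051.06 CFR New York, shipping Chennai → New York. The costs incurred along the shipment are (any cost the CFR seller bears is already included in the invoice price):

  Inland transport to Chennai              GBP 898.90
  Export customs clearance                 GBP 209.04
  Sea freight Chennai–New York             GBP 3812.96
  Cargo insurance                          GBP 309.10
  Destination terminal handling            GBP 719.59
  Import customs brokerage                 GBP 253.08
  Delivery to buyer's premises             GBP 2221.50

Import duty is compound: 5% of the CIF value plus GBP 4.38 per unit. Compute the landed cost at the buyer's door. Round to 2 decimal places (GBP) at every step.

CFR: the seller pays costs through ocean freight to the destination port, but not insurance.
Already in the invoice (seller's account under CFR): inland to port, export clearance, freight — exclude.
CIF value = CFR price + insurance = 98051.06 + 309.10 = 98360.16
Ad valorem component: 98360.16 × 5% = 4918.01
Specific component: 6164 × 4.38 = 26998.32
Import duty = 4918.01 + 26998.32 = 31916.33
Buyer bears: insurance 309.10 + destination terminal 719.59 + brokerage 253.08 + delivery 2221.50 + duty 31916.33 = 35419.60
Landed cost = invoice 98051.06 + 35419.60 = 133470.66

Total landed cost: GBP 133470.66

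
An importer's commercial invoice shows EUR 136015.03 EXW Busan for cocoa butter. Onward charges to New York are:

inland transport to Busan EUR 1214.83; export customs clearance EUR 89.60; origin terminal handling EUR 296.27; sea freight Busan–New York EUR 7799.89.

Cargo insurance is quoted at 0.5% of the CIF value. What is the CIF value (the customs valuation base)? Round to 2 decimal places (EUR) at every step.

Let C be the CIF value. C = EXW price + pre-shipment costs + freight + 0.5% × C
C − 0.5% × C = 136015.03 + 1214.83 + 89.60 + 296.27 + 7799.89
0.995 × C = 145415.62
C = 145415.62 / 0.995 = 146146.35
Insurance premium = 0.5% × 146146.35 = 730.73

CIF value: EUR 146146.35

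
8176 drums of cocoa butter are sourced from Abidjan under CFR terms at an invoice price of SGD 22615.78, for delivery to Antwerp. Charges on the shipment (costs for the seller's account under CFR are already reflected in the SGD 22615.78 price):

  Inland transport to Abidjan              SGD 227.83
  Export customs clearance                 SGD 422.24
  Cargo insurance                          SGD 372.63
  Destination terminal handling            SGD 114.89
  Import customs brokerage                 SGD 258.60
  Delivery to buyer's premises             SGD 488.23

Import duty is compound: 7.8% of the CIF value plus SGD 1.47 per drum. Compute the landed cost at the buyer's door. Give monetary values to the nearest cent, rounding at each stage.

CFR: the seller pays costs through ocean freight to the destination port, but not insurance.
Already in the invoice (seller's account under CFR): inland to port, export clearance — exclude.
CIF value = CFR price + insurance = 22615.78 + 372.63 = 22988.41
Ad valorem component: 22988.41 × 7.8% = 1793.10
Specific component: 8176 × 1.47 = 12018.72
Import duty = 1793.10 + 12018.72 = 13811.82
Buyer bears: insurance 372.63 + destination terminal 114.89 + brokerage 258.60 + delivery 488.23 + duty 13811.82 = 15046.17
Landed cost = invoice 22615.78 + 15046.17 = 37661.95

Total landed cost: SGD 37661.95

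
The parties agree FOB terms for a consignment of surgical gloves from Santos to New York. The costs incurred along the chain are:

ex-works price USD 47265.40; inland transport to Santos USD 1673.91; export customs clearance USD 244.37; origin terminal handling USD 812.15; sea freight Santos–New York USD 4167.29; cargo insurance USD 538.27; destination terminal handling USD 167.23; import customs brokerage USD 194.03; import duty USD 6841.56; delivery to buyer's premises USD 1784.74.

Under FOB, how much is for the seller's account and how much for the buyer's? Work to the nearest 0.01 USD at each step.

Seller: USD 49995.83; buyer: USD 13693.12

FOB: the seller bears costs until goods are on board at the origin port; the buyer bears freight, insurance and all costs thereafter.
Seller's account: goods 47265.40 + inland to port 1673.91 + export clearance 244.37 + origin terminal 812.15 = 49995.83
Buyer's account: freight 4167.29 + insurance 538.27 + destination terminal 167.23 + brokerage 194.03 + duty 6841.56 + delivery 1784.74 = 13693.12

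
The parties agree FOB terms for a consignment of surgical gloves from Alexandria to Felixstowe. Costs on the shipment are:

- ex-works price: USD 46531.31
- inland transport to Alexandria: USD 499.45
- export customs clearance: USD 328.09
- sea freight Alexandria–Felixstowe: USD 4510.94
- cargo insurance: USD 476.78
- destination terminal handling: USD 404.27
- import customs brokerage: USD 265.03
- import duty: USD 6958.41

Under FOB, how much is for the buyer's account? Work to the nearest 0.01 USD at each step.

Buyer's account: USD 12615.43

FOB: the seller bears costs until goods are on board at the origin port; the buyer bears freight, insurance and all costs thereafter.
Seller's account: goods 46531.31 + inland to port 499.45 + export clearance 328.09 = 47358.85
Buyer's account: freight 4510.94 + insurance 476.78 + destination terminal 404.27 + brokerage 265.03 + duty 6958.41 = 12615.43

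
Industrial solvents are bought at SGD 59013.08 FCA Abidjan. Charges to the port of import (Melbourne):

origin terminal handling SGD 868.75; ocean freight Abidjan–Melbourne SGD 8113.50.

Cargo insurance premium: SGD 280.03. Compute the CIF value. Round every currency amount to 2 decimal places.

CIF = FCA price + pre-shipment costs + freight + insurance
CIF = 59013.08 + 868.75 + 8113.50 + 280.03 = 68275.36

CIF value: SGD 68275.36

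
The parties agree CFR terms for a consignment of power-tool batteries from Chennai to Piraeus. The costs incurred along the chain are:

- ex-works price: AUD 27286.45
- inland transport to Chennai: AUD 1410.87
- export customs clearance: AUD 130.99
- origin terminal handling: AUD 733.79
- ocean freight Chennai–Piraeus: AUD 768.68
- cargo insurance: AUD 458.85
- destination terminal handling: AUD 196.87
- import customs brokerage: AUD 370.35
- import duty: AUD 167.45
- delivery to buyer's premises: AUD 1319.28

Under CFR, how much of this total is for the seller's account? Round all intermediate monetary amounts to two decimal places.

Seller's account: AUD 30330.78

CFR: the seller pays costs through ocean freight to the destination port, but not insurance.
Seller's account: goods 27286.45 + inland to port 1410.87 + export clearance 130.99 + origin terminal 733.79 + freight 768.68 = 30330.78
Buyer's account: insurance 458.85 + destination terminal 196.87 + brokerage 370.35 + duty 167.45 + delivery 1319.28 = 2512.80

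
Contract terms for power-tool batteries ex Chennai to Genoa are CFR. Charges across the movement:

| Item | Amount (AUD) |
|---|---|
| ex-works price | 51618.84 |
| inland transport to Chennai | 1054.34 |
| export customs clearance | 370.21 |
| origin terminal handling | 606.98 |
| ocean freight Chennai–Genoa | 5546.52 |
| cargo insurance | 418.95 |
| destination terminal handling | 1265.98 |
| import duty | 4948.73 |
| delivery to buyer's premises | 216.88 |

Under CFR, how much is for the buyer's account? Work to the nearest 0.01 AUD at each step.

CFR: the seller pays costs through ocean freight to the destination port, but not insurance.
Seller's account: goods 51618.84 + inland to port 1054.34 + export clearance 370.21 + origin terminal 606.98 + freight 5546.52 = 59196.89
Buyer's account: insurance 418.95 + destination terminal 1265.98 + duty 4948.73 + delivery 216.88 = 6850.54

Buyer's account: AUD 6850.54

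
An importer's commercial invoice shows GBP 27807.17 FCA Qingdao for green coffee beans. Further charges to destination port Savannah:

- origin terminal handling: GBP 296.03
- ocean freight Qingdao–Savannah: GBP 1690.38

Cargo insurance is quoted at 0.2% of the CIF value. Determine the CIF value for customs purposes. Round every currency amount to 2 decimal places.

CIF value: GBP 29853.29

Let C be the CIF value. C = FCA price + pre-shipment costs + freight + 0.2% × C
C − 0.2% × C = 27807.17 + 296.03 + 1690.38
0.998 × C = 29793.58
C = 29793.58 / 0.998 = 29853.29
Insurance premium = 0.2% × 29853.29 = 59.71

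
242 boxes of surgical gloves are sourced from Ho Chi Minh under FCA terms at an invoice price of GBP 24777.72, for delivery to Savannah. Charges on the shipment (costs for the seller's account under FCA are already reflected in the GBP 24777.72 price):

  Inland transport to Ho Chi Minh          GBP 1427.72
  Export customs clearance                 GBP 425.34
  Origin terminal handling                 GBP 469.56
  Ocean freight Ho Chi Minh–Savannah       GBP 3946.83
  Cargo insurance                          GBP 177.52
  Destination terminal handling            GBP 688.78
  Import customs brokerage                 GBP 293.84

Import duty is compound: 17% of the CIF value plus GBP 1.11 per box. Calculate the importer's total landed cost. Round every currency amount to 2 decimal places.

Total landed cost: GBP 35616.05

FCA: the seller delivers export-cleared goods to the carrier; the buyer bears costs from that point.
Already in the invoice (seller's account under FCA): inland to port, export clearance — exclude.
CIF value = FCA price + origin terminal + freight + insurance = 24777.72 + 469.56 + 3946.83 + 177.52 = 29371.63
Ad valorem component: 29371.63 × 17% = 4993.18
Specific component: 242 × 1.11 = 268.62
Import duty = 4993.18 + 268.62 = 5261.80
Buyer bears: origin terminal 469.56 + freight 3946.83 + insurance 177.52 + destination terminal 688.78 + brokerage 293.84 + duty 5261.80 = 10838.33
Landed cost = invoice 24777.72 + 10838.33 = 35616.05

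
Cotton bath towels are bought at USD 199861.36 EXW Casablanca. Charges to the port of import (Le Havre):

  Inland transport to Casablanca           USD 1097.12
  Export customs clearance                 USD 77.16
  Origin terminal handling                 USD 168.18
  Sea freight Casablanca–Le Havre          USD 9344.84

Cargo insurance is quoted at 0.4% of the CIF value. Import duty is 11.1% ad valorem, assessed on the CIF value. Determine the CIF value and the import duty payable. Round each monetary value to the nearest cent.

Let C be the CIF value. C = EXW price + pre-shipment costs + freight + 0.4% × C
C − 0.4% × C = 199861.36 + 1097.12 + 77.16 + 168.18 + 9344.84
0.996 × C = 210548.66
C = 210548.66 / 0.996 = 211394.24
Insurance premium = 0.4% × 211394.24 = 845.58
Import duty = 211394.24 × 11.1% = 23464.76

CIF value: USD 211394.24; import duty: USD 23464.76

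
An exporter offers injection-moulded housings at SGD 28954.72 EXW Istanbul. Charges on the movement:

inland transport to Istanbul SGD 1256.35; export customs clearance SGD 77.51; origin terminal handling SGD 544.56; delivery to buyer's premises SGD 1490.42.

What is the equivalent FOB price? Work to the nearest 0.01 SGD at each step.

Not relevant to the conversion: delivery — on the buyer under both terms; not part of either seller's price.
From EXW to FOB, the seller additionally bears: inland to port, export clearance, origin terminal.
FOB price = 28954.72 + 1256.35 + 77.51 + 544.56 = 30833.14

FOB price: SGD 30833.14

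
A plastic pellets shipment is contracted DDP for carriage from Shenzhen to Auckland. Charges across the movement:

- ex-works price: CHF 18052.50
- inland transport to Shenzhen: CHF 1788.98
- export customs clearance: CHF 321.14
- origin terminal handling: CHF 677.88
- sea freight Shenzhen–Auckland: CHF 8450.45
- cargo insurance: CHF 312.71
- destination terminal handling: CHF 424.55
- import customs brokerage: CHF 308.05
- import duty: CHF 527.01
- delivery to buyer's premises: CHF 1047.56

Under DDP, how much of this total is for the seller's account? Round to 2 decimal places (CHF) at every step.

Seller's account: CHF 31910.83

DDP: the seller bears all costs including import duty.
Seller's account: goods 18052.50 + inland to port 1788.98 + export clearance 321.14 + origin terminal 677.88 + freight 8450.45 + insurance 312.71 + destination terminal 424.55 + brokerage 308.05 + duty 527.01 + delivery 1047.56 = 31910.83
Buyer's account: 0.00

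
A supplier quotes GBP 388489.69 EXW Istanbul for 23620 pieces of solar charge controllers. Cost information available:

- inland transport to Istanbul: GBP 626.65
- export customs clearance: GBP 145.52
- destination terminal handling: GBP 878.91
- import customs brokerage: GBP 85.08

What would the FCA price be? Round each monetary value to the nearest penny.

Not relevant to the conversion: destination terminal, brokerage — on the buyer under both terms; not part of either seller's price.
From EXW to FCA, the seller additionally bears: inland to port, export clearance.
FCA price = 388489.69 + 626.65 + 145.52 = 389261.86

FCA price: GBP 389261.86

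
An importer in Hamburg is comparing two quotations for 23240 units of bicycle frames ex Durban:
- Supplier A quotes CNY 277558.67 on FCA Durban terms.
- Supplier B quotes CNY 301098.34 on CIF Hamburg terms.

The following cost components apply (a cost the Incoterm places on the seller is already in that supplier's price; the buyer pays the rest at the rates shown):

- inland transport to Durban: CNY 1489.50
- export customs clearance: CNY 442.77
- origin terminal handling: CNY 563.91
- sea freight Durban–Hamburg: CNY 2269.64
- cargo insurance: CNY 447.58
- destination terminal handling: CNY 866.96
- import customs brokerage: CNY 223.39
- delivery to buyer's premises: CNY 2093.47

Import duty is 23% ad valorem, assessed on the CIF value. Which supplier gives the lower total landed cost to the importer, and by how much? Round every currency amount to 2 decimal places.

Supplier A is cheaper by CNY 24918.01

Supplier A (FCA):
CIF value = FCA price + origin terminal + freight + insurance = 277558.67 + 563.91 + 2269.64 + 447.58 = 280839.80
Import duty = 280839.80 × 23% = 64593.15
Buyer bears (A): 563.91 + 2269.64 + 447.58 + 866.96 + 223.39 + 2093.47 = 6464.95
Landed cost (A) = invoice 277558.67 + 6464.95 + duty 64593.15 = 348616.77
Supplier B (CIF):
The CIF price already equals the CIF value: 301098.34
Import duty = 301098.34 × 23% = 69252.62
Buyer bears (B): 866.96 + 223.39 + 2093.47 = 3183.82
Landed cost (B) = invoice 301098.34 + 3183.82 + duty 69252.62 = 373534.78
Difference = |348616.77 − 373534.78| = 24918.01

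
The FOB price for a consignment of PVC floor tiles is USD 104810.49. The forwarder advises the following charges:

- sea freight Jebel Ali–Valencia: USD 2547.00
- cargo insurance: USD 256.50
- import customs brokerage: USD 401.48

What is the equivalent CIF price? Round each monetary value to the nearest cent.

Not relevant to the conversion: brokerage — on the buyer under both terms; not part of either seller's price.
From FOB to CIF, the seller additionally bears: freight, insurance.
CIF price = 104810.49 + 2547.00 + 256.50 = 107613.99

CIF price: USD 107613.99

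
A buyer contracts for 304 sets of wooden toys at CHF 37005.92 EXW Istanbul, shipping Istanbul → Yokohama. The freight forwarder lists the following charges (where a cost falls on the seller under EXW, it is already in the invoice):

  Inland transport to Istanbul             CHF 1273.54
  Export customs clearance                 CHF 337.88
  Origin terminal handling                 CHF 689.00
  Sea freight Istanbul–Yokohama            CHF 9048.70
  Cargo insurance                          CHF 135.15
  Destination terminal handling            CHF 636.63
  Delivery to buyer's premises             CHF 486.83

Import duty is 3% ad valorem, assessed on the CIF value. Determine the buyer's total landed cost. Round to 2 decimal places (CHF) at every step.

EXW: the seller makes goods available at their premises; the buyer bears all onward costs.
CIF value = EXW price + inland to port + export clearance + origin terminal + freight + insurance = 37005.92 + 1273.54 + 337.88 + 689.00 + 9048.70 + 135.15 = 48490.19
Import duty = 48490.19 × 3% = 1454.71
Buyer bears: inland to port 1273.54 + export clearance 337.88 + origin terminal 689.00 + freight 9048.70 + insurance 135.15 + destination terminal 636.63 + delivery 486.83 + duty 1454.71 = 14062.44
Landed cost = invoice 37005.92 + 14062.44 = 51068.36

Total landed cost: CHF 51068.36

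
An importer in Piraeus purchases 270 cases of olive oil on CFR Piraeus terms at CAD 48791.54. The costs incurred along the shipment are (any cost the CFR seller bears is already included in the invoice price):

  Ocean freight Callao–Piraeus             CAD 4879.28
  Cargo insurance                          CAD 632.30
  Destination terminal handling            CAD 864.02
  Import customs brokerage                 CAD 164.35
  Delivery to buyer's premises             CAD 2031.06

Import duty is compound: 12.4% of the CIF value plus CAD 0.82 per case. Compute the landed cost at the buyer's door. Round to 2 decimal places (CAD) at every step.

CFR: the seller pays costs through ocean freight to the destination port, but not insurance.
Already in the invoice (seller's account under CFR): freight — exclude.
CIF value = CFR price + insurance = 48791.54 + 632.30 = 49423.84
Ad valorem component: 49423.84 × 12.4% = 6128.56
Specific component: 270 × 0.82 = 221.40
Import duty = 6128.56 + 221.40 = 6349.96
Buyer bears: insurance 632.30 + destination terminal 864.02 + brokerage 164.35 + delivery 2031.06 + duty 6349.96 = 10041.69
Landed cost = invoice 48791.54 + 10041.69 = 58833.23

Total landed cost: CAD 58833.23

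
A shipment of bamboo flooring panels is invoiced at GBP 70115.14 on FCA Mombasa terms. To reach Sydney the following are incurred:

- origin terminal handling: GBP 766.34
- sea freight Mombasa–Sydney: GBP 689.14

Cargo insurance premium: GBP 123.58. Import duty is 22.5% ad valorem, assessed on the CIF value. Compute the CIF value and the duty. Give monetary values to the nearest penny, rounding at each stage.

CIF = FCA price + pre-shipment costs + freight + insurance
CIF = 70115.14 + 766.34 + 689.14 + 123.58 = 71694.20
Import duty = 71694.20 × 22.5% = 16131.20

CIF value: GBP 71694.20; import duty: GBP 16131.20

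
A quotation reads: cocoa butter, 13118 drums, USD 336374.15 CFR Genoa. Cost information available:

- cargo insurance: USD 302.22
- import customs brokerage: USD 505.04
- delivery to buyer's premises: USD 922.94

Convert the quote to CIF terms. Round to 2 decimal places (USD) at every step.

CIF price: USD 336676.37

Not relevant to the conversion: delivery, brokerage — on the buyer under both terms; not part of either seller's price.
From CFR to CIF, the seller additionally bears: insurance.
CIF price = 336374.15 + 302.22 = 336676.37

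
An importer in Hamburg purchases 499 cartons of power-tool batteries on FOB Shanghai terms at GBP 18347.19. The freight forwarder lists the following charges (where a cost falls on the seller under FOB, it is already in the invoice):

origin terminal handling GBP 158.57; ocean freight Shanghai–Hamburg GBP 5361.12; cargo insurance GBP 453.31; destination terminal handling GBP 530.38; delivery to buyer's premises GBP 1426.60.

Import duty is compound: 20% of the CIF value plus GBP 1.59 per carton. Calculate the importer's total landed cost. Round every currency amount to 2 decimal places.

Total landed cost: GBP 31744.33

FOB: the seller bears costs until goods are on board at the origin port; the buyer bears freight, insurance and all costs thereafter.
Already in the invoice (seller's account under FOB): origin terminal — exclude.
CIF value = FOB price + freight + insurance = 18347.19 + 5361.12 + 453.31 = 24161.62
Ad valorem component: 24161.62 × 20% = 4832.32
Specific component: 499 × 1.59 = 793.41
Import duty = 4832.32 + 793.41 = 5625.73
Buyer bears: freight 5361.12 + insurance 453.31 + destination terminal 530.38 + delivery 1426.60 + duty 5625.73 = 13397.14
Landed cost = invoice 18347.19 + 13397.14 = 31744.33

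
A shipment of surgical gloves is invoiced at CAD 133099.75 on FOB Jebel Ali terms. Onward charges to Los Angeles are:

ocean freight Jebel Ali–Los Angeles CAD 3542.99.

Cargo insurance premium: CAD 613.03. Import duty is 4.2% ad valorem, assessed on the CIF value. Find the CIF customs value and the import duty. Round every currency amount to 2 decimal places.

CIF = FOB price + freight + insurance
CIF = 133099.75 + 3542.99 + 613.03 = 137255.77
Import duty = 137255.77 × 4.2% = 5764.74

CIF value: CAD 137255.77; import duty: CAD 5764.74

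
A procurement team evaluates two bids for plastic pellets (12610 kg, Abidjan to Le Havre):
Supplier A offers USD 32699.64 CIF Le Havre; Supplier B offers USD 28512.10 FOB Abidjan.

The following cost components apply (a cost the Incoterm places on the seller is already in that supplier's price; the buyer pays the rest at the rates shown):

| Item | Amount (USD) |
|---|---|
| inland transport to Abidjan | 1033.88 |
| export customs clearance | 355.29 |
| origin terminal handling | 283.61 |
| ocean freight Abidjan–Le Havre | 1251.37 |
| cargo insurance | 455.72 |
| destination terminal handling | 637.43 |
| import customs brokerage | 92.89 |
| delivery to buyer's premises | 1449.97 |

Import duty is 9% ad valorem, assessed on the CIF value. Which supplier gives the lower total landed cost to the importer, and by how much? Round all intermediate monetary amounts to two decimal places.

Supplier A (CIF):
The CIF price already equals the CIF value: 32699.64
Import duty = 32699.64 × 9% = 2942.97
Buyer bears (A): 637.43 + 92.89 + 1449.97 = 2180.29
Landed cost (A) = invoice 32699.64 + 2180.29 + duty 2942.97 = 37822.90
Supplier B (FOB):
CIF value = FOB price + freight + insurance = 28512.10 + 1251.37 + 455.72 = 30219.19
Import duty = 30219.19 × 9% = 2719.73
Buyer bears (B): 1251.37 + 455.72 + 637.43 + 92.89 + 1449.97 = 3887.38
Landed cost (B) = invoice 28512.10 + 3887.38 + duty 2719.73 = 35119.21
Difference = |37822.90 − 35119.21| = 2703.69

Supplier B is cheaper by USD 2703.69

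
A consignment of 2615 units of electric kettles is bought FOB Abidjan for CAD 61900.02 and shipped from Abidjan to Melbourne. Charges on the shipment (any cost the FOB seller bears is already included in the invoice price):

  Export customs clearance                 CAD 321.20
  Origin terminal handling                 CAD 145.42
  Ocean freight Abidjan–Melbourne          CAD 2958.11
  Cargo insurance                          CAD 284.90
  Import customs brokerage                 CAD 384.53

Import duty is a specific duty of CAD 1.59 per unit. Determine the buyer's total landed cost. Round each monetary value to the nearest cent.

FOB: the seller bears costs until goods are on board at the origin port; the buyer bears freight, insurance and all costs thereafter.
Already in the invoice (seller's account under FOB): export clearance, origin terminal — exclude.
CIF value = FOB price + freight + insurance = 61900.02 + 2958.11 + 284.90 = 65143.03
Import duty = 2615 × 1.59 = 4157.85
Buyer bears: freight 2958.11 + insurance 284.90 + brokerage 384.53 + duty 4157.85 = 7785.39
Landed cost = invoice 61900.02 + 7785.39 = 69685.41

Total landed cost: CAD 69685.41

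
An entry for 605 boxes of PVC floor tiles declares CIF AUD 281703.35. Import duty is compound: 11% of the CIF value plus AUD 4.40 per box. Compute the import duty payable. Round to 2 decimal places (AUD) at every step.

Ad valorem component: 281703.35 × 11% = 30987.37
Specific component: 605 × 4.40 = 2662.00
Import duty = 30987.37 + 2662.00 = 33649.37

Import duty: AUD 33649.37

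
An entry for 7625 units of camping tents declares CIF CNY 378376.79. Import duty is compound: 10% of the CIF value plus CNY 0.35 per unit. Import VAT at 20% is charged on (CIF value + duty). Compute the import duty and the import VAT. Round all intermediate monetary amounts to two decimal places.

Import duty: CNY 40506.43; import VAT: CNY 83776.64

Ad valorem component: 378376.79 × 10% = 37837.68
Specific component: 7625 × 0.35 = 2668.75
Import duty = 37837.68 + 2668.75 = 40506.43
VAT base = CIF + duty = 378376.79 + 40506.43 = 418883.22
Import VAT = 418883.22 × 20% = 83776.64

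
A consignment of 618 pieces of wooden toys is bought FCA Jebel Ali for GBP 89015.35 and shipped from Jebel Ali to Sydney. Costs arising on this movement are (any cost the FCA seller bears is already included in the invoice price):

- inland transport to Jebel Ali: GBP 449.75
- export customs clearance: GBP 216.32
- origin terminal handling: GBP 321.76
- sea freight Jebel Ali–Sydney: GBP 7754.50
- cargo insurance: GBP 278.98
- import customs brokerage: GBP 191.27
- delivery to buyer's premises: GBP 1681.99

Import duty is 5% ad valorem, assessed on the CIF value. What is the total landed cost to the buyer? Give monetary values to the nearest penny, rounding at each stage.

Total landed cost: GBP 104112.38

FCA: the seller delivers export-cleared goods to the carrier; the buyer bears costs from that point.
Already in the invoice (seller's account under FCA): inland to port, export clearance — exclude.
CIF value = FCA price + origin terminal + freight + insurance = 89015.35 + 321.76 + 7754.50 + 278.98 = 97370.59
Import duty = 97370.59 × 5% = 4868.53
Buyer bears: origin terminal 321.76 + freight 7754.50 + insurance 278.98 + brokerage 191.27 + delivery 1681.99 + duty 4868.53 = 15097.03
Landed cost = invoice 89015.35 + 15097.03 = 104112.38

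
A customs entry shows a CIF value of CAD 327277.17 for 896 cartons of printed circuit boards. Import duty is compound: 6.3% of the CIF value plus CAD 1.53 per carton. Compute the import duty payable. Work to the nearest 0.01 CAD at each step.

Ad valorem component: 327277.17 × 6.3% = 20618.46
Specific component: 896 × 1.53 = 1370.88
Import duty = 20618.46 + 1370.88 = 21989.34

Import duty: CAD 21989.34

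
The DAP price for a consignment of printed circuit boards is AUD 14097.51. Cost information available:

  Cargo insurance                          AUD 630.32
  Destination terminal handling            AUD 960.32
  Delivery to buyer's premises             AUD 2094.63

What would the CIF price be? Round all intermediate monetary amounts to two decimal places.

CIF price: AUD 11042.56

Not relevant to the conversion: insurance — on the seller under both DAP and CIF; already in the DAP price and stays in the CIF price.
From DAP to CIF, the seller no longer bears: destination terminal, delivery.
CIF price = 14097.51 − 960.32 − 2094.63 = 11042.56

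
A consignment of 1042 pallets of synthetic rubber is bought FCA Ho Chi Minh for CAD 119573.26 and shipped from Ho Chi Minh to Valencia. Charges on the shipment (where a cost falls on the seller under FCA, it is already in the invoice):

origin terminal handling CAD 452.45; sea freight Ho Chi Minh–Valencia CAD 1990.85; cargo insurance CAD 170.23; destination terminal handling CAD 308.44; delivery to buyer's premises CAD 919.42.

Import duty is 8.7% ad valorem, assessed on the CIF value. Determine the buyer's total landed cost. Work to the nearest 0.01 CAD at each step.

Total landed cost: CAD 134044.90

FCA: the seller delivers export-cleared goods to the carrier; the buyer bears costs from that point.
CIF value = FCA price + origin terminal + freight + insurance = 119573.26 + 452.45 + 1990.85 + 170.23 = 122186.79
Import duty = 122186.79 × 8.7% = 10630.25
Buyer bears: origin terminal 452.45 + freight 1990.85 + insurance 170.23 + destination terminal 308.44 + delivery 919.42 + duty 10630.25 = 14471.64
Landed cost = invoice 119573.26 + 14471.64 = 134044.90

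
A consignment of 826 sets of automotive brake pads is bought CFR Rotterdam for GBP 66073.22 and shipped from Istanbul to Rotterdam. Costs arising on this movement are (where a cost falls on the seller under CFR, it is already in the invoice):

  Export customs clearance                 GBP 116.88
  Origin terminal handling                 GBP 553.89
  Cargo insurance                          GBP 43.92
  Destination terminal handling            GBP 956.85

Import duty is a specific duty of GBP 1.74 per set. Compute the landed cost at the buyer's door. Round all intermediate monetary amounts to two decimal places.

Total landed cost: GBP 68511.23

CFR: the seller pays costs through ocean freight to the destination port, but not insurance.
Already in the invoice (seller's account under CFR): export clearance, origin terminal — exclude.
CIF value = CFR price + insurance = 66073.22 + 43.92 = 66117.14
Import duty = 826 × 1.74 = 1437.24
Buyer bears: insurance 43.92 + destination terminal 956.85 + duty 1437.24 = 2438.01
Landed cost = invoice 66073.22 + 2438.01 = 68511.23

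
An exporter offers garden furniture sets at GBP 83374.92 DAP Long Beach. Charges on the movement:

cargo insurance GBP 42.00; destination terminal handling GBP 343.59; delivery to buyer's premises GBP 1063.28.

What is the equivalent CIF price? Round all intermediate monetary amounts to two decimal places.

CIF price: GBP 81968.05

Not relevant to the conversion: insurance — on the seller under both DAP and CIF; already in the DAP price and stays in the CIF price.
From DAP to CIF, the seller no longer bears: destination terminal, delivery.
CIF price = 83374.92 − 343.59 − 1063.28 = 81968.05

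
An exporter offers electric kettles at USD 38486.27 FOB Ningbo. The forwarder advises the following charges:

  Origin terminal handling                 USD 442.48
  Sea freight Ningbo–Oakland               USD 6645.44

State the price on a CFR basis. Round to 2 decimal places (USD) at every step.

Not relevant to the conversion: origin terminal — on the seller under both FOB and CFR; already in the FOB price and stays in the CFR price.
From FOB to CFR, the seller additionally bears: freight.
CFR price = 38486.27 + 6645.44 = 45131.71

CFR price: USD 45131.71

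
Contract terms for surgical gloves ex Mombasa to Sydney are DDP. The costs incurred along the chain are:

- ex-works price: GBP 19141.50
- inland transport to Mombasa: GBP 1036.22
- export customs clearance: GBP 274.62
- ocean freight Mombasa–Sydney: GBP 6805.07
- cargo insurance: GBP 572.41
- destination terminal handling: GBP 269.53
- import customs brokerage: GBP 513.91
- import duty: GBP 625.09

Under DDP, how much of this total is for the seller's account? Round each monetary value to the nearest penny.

Seller's account: GBP 29238.35

DDP: the seller bears all costs including import duty.
Seller's account: goods 19141.50 + inland to port 1036.22 + export clearance 274.62 + freight 6805.07 + insurance 572.41 + destination terminal 269.53 + brokerage 513.91 + duty 625.09 = 29238.35
Buyer's account: 0.00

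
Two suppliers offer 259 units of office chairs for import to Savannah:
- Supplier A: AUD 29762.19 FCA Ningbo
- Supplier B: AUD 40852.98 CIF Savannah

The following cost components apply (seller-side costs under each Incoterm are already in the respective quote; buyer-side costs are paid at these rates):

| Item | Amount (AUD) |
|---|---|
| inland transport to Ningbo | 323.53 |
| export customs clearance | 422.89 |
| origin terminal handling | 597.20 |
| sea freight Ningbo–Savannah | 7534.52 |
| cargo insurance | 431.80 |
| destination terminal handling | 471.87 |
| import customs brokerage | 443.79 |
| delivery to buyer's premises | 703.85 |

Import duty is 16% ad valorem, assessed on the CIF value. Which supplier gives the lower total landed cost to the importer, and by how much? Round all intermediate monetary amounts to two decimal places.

Supplier A (FCA):
CIF value = FCA price + origin terminal + freight + insurance = 29762.19 + 597.20 + 7534.52 + 431.80 = 38325.71
Import duty = 38325.71 × 16% = 6132.11
Buyer bears (A): 597.20 + 7534.52 + 431.80 + 471.87 + 443.79 + 703.85 = 10183.03
Landed cost (A) = invoice 29762.19 + 10183.03 + duty 6132.11 = 46077.33
Supplier B (CIF):
The CIF price already equals the CIF value: 40852.98
Import duty = 40852.98 × 16% = 6536.48
Buyer bears (B): 471.87 + 443.79 + 703.85 = 1619.51
Landed cost (B) = invoice 40852.98 + 1619.51 + duty 6536.48 = 49008.97
Difference = |46077.33 − 49008.97| = 2931.64

Supplier A is cheaper by AUD 2931.64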